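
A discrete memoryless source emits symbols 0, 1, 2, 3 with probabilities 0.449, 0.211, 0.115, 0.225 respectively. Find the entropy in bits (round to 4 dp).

1.8354 bits

H = −Σ pᵢ log₂ pᵢ.
−0.449·log₂(0.449) = 0.5187
−0.211·log₂(0.211) = 0.4736
−0.115·log₂(0.115) = 0.3588
−0.225·log₂(0.225) = 0.4842
Sum ≈ 1.8354 → 1.8354 bits.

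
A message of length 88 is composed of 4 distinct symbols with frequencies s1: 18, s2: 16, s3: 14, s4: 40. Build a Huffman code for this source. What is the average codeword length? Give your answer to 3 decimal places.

Probabilities are the counts divided by 88.
Repeatedly combine the two least-probable nodes; the expected code length is the sum of the merged weights.
merge 7/44 + 2/11 → 15/44
merge 9/44 + 15/44 → 6/11
merge 5/11 + 6/11 → 1
L = 15/44 + 6/11 + 1 = 83/44 ≈ 1.886 bits/symbol.

1.886 bits/symbol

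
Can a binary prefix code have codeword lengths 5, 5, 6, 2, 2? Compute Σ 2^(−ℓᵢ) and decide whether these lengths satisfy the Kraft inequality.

With common denominator 2^6 = 64: Σ 2^(−ℓᵢ) = 2/64 + 2/64 + 1/64 + 16/64 + 16/64 = 37/64 = 0.578125.
Kraft's inequality requires Σ ≤ 1; here Σ = 0.578125 ≤ 1, so such a prefix code exists.

0.578125; yes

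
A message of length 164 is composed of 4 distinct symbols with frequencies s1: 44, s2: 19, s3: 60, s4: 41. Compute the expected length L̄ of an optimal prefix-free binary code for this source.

2 bits/symbol

Probabilities are the counts divided by 164.
Repeatedly combine the two least-probable nodes; the expected code length is the sum of the merged weights.
merge 19/164 + 1/4 → 15/41
merge 11/41 + 15/41 → 26/41
merge 15/41 + 26/41 → 1
L = 15/41 + 26/41 + 1 = 2 bits/symbol.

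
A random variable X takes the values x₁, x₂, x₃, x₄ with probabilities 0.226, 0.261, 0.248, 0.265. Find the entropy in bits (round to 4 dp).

1.9973 bits

H = −Σ pᵢ log₂ pᵢ.
−0.226·log₂(0.226) = 0.4849
−0.261·log₂(0.261) = 0.5058
−0.248·log₂(0.248) = 0.4989
−0.265·log₂(0.265) = 0.5077
Sum ≈ 1.9973 → 1.9973 bits.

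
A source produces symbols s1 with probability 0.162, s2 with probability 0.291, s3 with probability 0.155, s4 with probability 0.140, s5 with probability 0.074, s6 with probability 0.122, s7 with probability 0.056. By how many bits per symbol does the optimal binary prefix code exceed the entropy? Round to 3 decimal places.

0.038 bits

Entropy H = −Σ p log₂ p ≈ 2.6388 bits.
Huffman merges: 7/125+37/500→13/100; 61/500+13/100→63/250; 7/50+31/200→59/200; 81/500+63/250→207/500; 291/1000+59/200→293/500; 207/500+293/500→1. L = 2677/1000 ≈ 2.6770.
L − H = 2.6770 − 2.6388 = 0.038 bits.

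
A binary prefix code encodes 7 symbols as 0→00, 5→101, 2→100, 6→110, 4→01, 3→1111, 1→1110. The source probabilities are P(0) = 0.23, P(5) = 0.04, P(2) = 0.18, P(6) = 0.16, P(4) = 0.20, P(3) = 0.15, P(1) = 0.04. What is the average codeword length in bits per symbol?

2.76 bits/symbol

L̄ = Σ pᵢ·ℓᵢ = 0.23·2 + 0.04·3 + 0.18·3 + 0.16·3 + 0.20·2 + 0.15·4 + 0.04·4 = 2.76 bits/symbol.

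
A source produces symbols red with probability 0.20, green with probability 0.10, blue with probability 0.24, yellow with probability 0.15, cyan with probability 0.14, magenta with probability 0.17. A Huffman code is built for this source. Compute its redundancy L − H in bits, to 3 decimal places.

Entropy H = −Σ p log₂ p ≈ 2.5330 bits.
Huffman merges: 1/10+7/50→6/25; 3/20+17/100→8/25; 1/5+6/25→11/25; 6/25+8/25→14/25; 11/25+14/25→1. L = 64/25 ≈ 2.5600.
L − H = 2.5600 − 2.5330 = 0.027 bits.

0.027 bits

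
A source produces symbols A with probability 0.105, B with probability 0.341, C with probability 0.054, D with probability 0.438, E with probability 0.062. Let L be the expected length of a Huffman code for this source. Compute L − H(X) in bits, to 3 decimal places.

0.031 bits

Entropy H = −Σ p log₂ p ≈ 1.8685 bits.
Huffman merges: 27/500+31/500→29/250; 21/200+29/250→221/1000; 221/1000+341/1000→281/500; 219/500+281/500→1. L = 1899/1000 ≈ 1.8990.
L − H = 1.8990 − 1.8685 = 0.031 bits.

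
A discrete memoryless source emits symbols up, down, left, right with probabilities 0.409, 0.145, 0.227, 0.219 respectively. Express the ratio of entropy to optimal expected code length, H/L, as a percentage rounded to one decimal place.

Entropy H = −Σ p log₂ p ≈ 1.8969 bits.
Huffman merges: 29/200+219/1000→91/250; 227/1000+91/250→591/1000; 409/1000+591/1000→1. L = 391/200 ≈ 1.9550.
Efficiency = H/L = 1.8969/1.9550 = 97.0%.

97.0%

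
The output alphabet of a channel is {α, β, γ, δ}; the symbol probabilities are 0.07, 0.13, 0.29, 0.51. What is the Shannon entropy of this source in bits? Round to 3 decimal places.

1.665 bits

H = −Σ pᵢ log₂ pᵢ.
−0.07·log₂(0.07) = 0.2686
−0.13·log₂(0.13) = 0.3826
−0.29·log₂(0.29) = 0.5179
−0.51·log₂(0.51) = 0.4954
Sum ≈ 1.6645 → 1.665 bits.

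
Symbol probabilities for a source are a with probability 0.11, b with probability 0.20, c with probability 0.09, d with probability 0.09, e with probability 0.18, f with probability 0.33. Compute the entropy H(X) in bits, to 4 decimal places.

2.4131 bits

H = −Σ pᵢ log₂ pᵢ.
−0.11·log₂(0.11) = 0.3503
−0.20·log₂(0.20) = 0.4644
−0.09·log₂(0.09) = 0.3127
−0.09·log₂(0.09) = 0.3127
−0.18·log₂(0.18) = 0.4453
−0.33·log₂(0.33) = 0.5278
Sum ≈ 2.4131 → 2.4131 bits.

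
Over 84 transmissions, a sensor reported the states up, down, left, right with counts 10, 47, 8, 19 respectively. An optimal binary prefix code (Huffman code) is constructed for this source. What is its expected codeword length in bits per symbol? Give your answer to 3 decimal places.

1.655 bits/symbol

Probabilities are the counts divided by 84.
Repeatedly combine the two least-probable nodes; the expected code length is the sum of the merged weights.
merge 2/21 + 5/42 → 3/14
merge 3/14 + 19/84 → 37/84
merge 37/84 + 47/84 → 1
L = 3/14 + 37/84 + 1 = 139/84 ≈ 1.655 bits/symbol.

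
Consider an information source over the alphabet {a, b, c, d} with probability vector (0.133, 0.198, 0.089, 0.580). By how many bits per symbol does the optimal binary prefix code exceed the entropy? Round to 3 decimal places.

Entropy H = −Σ p log₂ p ≈ 1.6161 bits.
Huffman merges: 89/1000+133/1000→111/500; 99/500+111/500→21/50; 21/50+29/50→1. L = 821/500 ≈ 1.6420.
L − H = 1.6420 − 1.6161 = 0.026 bits.

0.026 bits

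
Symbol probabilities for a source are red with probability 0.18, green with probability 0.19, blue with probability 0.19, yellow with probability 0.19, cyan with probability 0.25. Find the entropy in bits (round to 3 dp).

H = −Σ pᵢ log₂ pᵢ.
−0.18·log₂(0.18) = 0.4453
−0.19·log₂(0.19) = 0.4552
−0.19·log₂(0.19) = 0.4552
−0.19·log₂(0.19) = 0.4552
−0.25·log₂(0.25) = 0.5000
Sum ≈ 2.3110 → 2.311 bits.

2.311 bits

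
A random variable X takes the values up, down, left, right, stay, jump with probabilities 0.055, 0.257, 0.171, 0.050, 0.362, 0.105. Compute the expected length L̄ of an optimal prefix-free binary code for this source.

2.315 bits/symbol

Repeatedly combine the two least-probable nodes; the expected code length is the sum of the merged weights.
merge 1/20 + 11/200 → 21/200
merge 21/200 + 21/200 → 21/100
merge 171/1000 + 21/100 → 381/1000
merge 257/1000 + 181/500 → 619/1000
merge 381/1000 + 619/1000 → 1
L = 21/200 + 21/100 + 381/1000 + 619/1000 + 1 = 463/200 = 2.315 bits/symbol.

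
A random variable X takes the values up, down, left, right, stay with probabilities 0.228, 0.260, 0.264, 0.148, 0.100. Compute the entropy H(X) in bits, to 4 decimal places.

2.2390 bits

H = −Σ pᵢ log₂ pᵢ.
−0.228·log₂(0.228) = 0.4863
−0.260·log₂(0.260) = 0.5053
−0.264·log₂(0.264) = 0.5072
−0.148·log₂(0.148) = 0.4079
−0.100·log₂(0.100) = 0.3322
Sum ≈ 2.2390 → 2.2390 bits.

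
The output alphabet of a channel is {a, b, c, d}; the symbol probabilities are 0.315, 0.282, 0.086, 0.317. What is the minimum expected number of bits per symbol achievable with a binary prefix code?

2 bits/symbol

Repeatedly combine the two least-probable nodes; the expected code length is the sum of the merged weights.
merge 43/500 + 141/500 → 46/125
merge 63/200 + 317/1000 → 79/125
merge 46/125 + 79/125 → 1
L = 46/125 + 79/125 + 1 = 2 bits/symbol.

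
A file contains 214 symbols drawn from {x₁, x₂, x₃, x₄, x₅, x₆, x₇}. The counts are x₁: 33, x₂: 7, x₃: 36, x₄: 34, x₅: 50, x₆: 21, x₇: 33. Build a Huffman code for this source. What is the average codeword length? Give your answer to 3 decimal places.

2.729 bits/symbol

Probabilities are the counts divided by 214.
Repeatedly combine the two least-probable nodes; the expected code length is the sum of the merged weights.
merge 7/214 + 21/214 → 14/107
merge 14/107 + 33/214 → 61/214
merge 33/214 + 17/107 → 67/214
merge 18/107 + 25/107 → 43/107
merge 61/214 + 67/214 → 64/107
merge 43/107 + 64/107 → 1
L = 14/107 + 61/214 + 67/214 + 43/107 + 64/107 + 1 = 292/107 ≈ 2.729 bits/symbol.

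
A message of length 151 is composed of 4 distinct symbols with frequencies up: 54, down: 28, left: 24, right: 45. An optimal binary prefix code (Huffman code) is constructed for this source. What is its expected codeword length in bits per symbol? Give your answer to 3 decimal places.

1.987 bits/symbol

Probabilities are the counts divided by 151.
Repeatedly combine the two least-probable nodes; the expected code length is the sum of the merged weights.
merge 24/151 + 28/151 → 52/151
merge 45/151 + 52/151 → 97/151
merge 54/151 + 97/151 → 1
L = 52/151 + 97/151 + 1 = 300/151 ≈ 1.987 bits/symbol.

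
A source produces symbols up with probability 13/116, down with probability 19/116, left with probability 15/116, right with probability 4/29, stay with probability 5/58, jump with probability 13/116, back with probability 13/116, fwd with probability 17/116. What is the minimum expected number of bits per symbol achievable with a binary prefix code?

3 bits/symbol

Repeatedly combine the two least-probable nodes; the expected code length is the sum of the merged weights.
merge 5/58 + 13/116 → 23/116
merge 13/116 + 13/116 → 13/58
merge 15/116 + 4/29 → 31/116
merge 17/116 + 19/116 → 9/29
merge 23/116 + 13/58 → 49/116
merge 31/116 + 9/29 → 67/116
merge 49/116 + 67/116 → 1
L = 23/116 + 13/58 + 31/116 + 9/29 + 49/116 + 67/116 + 1 = 3 bits/symbol.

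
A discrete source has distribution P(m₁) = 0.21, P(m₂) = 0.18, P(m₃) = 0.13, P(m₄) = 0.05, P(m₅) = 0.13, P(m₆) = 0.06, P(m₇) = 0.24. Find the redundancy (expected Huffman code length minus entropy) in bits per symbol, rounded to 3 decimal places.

Entropy H = −Σ p log₂ p ≈ 2.6372 bits.
Huffman merges: 1/20+3/50→11/100; 11/100+13/100→6/25; 13/100+9/50→31/100; 21/100+6/25→9/20; 6/25+31/100→11/20; 9/20+11/20→1. L = 133/50 ≈ 2.6600.
L − H = 2.6600 − 2.6372 = 0.023 bits.

0.023 bits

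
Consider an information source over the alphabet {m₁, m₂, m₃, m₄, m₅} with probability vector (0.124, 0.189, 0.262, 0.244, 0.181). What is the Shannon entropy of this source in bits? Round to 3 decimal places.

H = −Σ pᵢ log₂ pᵢ.
−0.124·log₂(0.124) = 0.3734
−0.189·log₂(0.189) = 0.4543
−0.262·log₂(0.262) = 0.5063
−0.244·log₂(0.244) = 0.4966
−0.181·log₂(0.181) = 0.4463
Sum ≈ 2.2769 → 2.277 bits.

2.277 bits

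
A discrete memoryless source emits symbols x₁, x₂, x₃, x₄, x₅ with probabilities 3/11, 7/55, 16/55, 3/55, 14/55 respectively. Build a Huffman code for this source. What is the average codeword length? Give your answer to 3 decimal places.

Repeatedly combine the two least-probable nodes; the expected code length is the sum of the merged weights.
merge 3/55 + 7/55 → 2/11
merge 2/11 + 14/55 → 24/55
merge 3/11 + 16/55 → 31/55
merge 24/55 + 31/55 → 1
L = 2/11 + 24/55 + 31/55 + 1 = 24/11 ≈ 2.182 bits/symbol.

2.182 bits/symbol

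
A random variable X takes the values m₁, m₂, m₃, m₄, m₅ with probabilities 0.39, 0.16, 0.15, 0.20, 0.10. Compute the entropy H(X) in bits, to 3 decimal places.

H = −Σ pᵢ log₂ pᵢ.
−0.39·log₂(0.39) = 0.5298
−0.16·log₂(0.16) = 0.4230
−0.15·log₂(0.15) = 0.4105
−0.20·log₂(0.20) = 0.4644
−0.10·log₂(0.10) = 0.3322
Sum ≈ 2.1599 → 2.160 bits.

2.160 bits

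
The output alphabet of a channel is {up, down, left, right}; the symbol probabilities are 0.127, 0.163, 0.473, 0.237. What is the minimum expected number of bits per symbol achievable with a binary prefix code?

Repeatedly combine the two least-probable nodes; the expected code length is the sum of the merged weights.
merge 127/1000 + 163/1000 → 29/100
merge 237/1000 + 29/100 → 527/1000
merge 473/1000 + 527/1000 → 1
L = 29/100 + 527/1000 + 1 = 1817/1000 = 1.817 bits/symbol.

1.817 bits/symbol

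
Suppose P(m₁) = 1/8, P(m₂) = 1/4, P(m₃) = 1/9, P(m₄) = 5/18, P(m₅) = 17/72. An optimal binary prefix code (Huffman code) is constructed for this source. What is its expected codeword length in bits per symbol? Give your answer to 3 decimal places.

Repeatedly combine the two least-probable nodes; the expected code length is the sum of the merged weights.
merge 1/9 + 1/8 → 17/72
merge 17/72 + 17/72 → 17/36
merge 1/4 + 5/18 → 19/36
merge 17/36 + 19/36 → 1
L = 17/72 + 17/36 + 19/36 + 1 = 161/72 ≈ 2.236 bits/symbol.

2.236 bits/symbol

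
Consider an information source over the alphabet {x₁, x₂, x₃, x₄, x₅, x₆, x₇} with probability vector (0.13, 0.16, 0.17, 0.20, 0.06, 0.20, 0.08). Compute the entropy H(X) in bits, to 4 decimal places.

H = −Σ pᵢ log₂ pᵢ.
−0.13·log₂(0.13) = 0.3826
−0.16·log₂(0.16) = 0.4230
−0.17·log₂(0.17) = 0.4346
−0.20·log₂(0.20) = 0.4644
−0.06·log₂(0.06) = 0.2435
−0.20·log₂(0.20) = 0.4644
−0.08·log₂(0.08) = 0.2915
Sum ≈ 2.7041 → 2.7041 bits.

2.7041 bits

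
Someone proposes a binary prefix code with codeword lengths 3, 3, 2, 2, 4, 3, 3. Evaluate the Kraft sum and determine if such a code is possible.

With common denominator 2^4 = 16: Σ 2^(−ℓᵢ) = 2/16 + 2/16 + 4/16 + 4/16 + 1/16 + 2/16 + 2/16 = 17/16 = 1.0625.
Kraft's inequality requires Σ ≤ 1; here Σ = 1.0625 > 1, so no such prefix code exists.

1.0625; no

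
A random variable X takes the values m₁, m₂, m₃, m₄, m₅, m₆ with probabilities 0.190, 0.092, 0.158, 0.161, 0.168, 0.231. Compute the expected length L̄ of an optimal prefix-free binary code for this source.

Repeatedly combine the two least-probable nodes; the expected code length is the sum of the merged weights.
merge 23/250 + 79/500 → 1/4
merge 161/1000 + 21/125 → 329/1000
merge 19/100 + 231/1000 → 421/1000
merge 1/4 + 329/1000 → 579/1000
merge 421/1000 + 579/1000 → 1
L = 1/4 + 329/1000 + 421/1000 + 579/1000 + 1 = 2579/1000 = 2.579 bits/symbol.

2.579 bits/symbol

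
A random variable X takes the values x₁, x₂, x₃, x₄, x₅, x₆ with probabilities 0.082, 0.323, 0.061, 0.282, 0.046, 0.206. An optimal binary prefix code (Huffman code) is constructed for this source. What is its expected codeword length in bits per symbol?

Repeatedly combine the two least-probable nodes; the expected code length is the sum of the merged weights.
merge 23/500 + 61/1000 → 107/1000
merge 41/500 + 107/1000 → 189/1000
merge 189/1000 + 103/500 → 79/200
merge 141/500 + 323/1000 → 121/200
merge 79/200 + 121/200 → 1
L = 107/1000 + 189/1000 + 79/200 + 121/200 + 1 = 287/125 = 2.296 bits/symbol.

2.296 bits/symbol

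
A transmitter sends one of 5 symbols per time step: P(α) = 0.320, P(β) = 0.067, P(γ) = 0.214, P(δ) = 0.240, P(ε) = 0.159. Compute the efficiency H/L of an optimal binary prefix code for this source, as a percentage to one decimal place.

Entropy H = −Σ p log₂ p ≈ 2.1793 bits.
Huffman merges: 67/1000+159/1000→113/500; 107/500+113/500→11/25; 6/25+8/25→14/25; 11/25+14/25→1. L = 1113/500 ≈ 2.2260.
Efficiency = H/L = 2.1793/2.2260 = 97.9%.

97.9%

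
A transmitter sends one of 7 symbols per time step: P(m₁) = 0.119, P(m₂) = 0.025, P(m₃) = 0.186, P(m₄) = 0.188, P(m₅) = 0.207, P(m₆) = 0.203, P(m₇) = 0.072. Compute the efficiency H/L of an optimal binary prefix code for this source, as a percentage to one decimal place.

Entropy H = −Σ p log₂ p ≈ 2.6138 bits.
Huffman merges: 1/40+9/125→97/1000; 97/1000+119/1000→27/125; 93/500+47/250→187/500; 203/1000+207/1000→41/100; 27/125+187/500→59/100; 41/100+59/100→1. L = 2687/1000 ≈ 2.6870.
Efficiency = H/L = 2.6138/2.6870 = 97.3%.

97.3%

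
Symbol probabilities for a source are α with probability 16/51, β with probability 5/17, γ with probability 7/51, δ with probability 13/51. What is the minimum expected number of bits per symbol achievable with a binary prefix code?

Repeatedly combine the two least-probable nodes; the expected code length is the sum of the merged weights.
merge 7/51 + 13/51 → 20/51
merge 5/17 + 16/51 → 31/51
merge 20/51 + 31/51 → 1
L = 20/51 + 31/51 + 1 = 2 bits/symbol.

2 bits/symbol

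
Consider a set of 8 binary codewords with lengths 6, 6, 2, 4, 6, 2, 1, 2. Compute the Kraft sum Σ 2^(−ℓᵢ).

1.359375

With common denominator 2^6 = 64: Σ 2^(−ℓᵢ) = 1/64 + 1/64 + 16/64 + 4/64 + 1/64 + 16/64 + 32/64 + 16/64 = 87/64 = 1.359375.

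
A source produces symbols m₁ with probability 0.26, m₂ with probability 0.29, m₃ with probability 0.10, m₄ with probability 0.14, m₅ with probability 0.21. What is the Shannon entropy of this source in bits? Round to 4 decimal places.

2.2253 bits

H = −Σ pᵢ log₂ pᵢ.
−0.26·log₂(0.26) = 0.5053
−0.29·log₂(0.29) = 0.5179
−0.10·log₂(0.10) = 0.3322
−0.14·log₂(0.14) = 0.3971
−0.21·log₂(0.21) = 0.4728
Sum ≈ 2.2253 → 2.2253 bits.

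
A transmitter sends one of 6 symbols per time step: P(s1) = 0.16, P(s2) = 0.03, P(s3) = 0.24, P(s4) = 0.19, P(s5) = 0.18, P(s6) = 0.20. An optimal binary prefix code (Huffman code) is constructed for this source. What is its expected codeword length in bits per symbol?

2.56 bits/symbol

Repeatedly combine the two least-probable nodes; the expected code length is the sum of the merged weights.
merge 3/100 + 4/25 → 19/100
merge 9/50 + 19/100 → 37/100
merge 19/100 + 1/5 → 39/100
merge 6/25 + 37/100 → 61/100
merge 39/100 + 61/100 → 1
L = 19/100 + 37/100 + 39/100 + 61/100 + 1 = 64/25 = 2.56 bits/symbol.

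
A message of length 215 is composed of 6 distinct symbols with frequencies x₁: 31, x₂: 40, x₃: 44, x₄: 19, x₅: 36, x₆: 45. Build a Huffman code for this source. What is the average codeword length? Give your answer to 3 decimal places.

Probabilities are the counts divided by 215.
Repeatedly combine the two least-probable nodes; the expected code length is the sum of the merged weights.
merge 19/215 + 31/215 → 10/43
merge 36/215 + 8/43 → 76/215
merge 44/215 + 9/43 → 89/215
merge 10/43 + 76/215 → 126/215
merge 89/215 + 126/215 → 1
L = 10/43 + 76/215 + 89/215 + 126/215 + 1 = 556/215 ≈ 2.586 bits/symbol.

2.586 bits/symbol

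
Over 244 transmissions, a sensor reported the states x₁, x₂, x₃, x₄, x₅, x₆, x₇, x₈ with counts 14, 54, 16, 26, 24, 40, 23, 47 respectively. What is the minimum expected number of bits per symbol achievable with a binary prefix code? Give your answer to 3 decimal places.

Probabilities are the counts divided by 244.
Repeatedly combine the two least-probable nodes; the expected code length is the sum of the merged weights.
merge 7/122 + 4/61 → 15/122
merge 23/244 + 6/61 → 47/244
merge 13/122 + 15/122 → 14/61
merge 10/61 + 47/244 → 87/244
merge 47/244 + 27/122 → 101/244
merge 14/61 + 87/244 → 143/244
merge 101/244 + 143/244 → 1
L = 15/122 + 47/244 + 14/61 + 87/244 + 101/244 + 143/244 + 1 = 177/61 ≈ 2.902 bits/symbol.

2.902 bits/symbol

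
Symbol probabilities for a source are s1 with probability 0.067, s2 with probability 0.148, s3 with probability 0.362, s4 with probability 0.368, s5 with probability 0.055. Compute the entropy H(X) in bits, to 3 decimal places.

1.961 bits

H = −Σ pᵢ log₂ pᵢ.
−0.067·log₂(0.067) = 0.2613
−0.148·log₂(0.148) = 0.4079
−0.362·log₂(0.362) = 0.5307
−0.368·log₂(0.368) = 0.5307
−0.055·log₂(0.055) = 0.2301
Sum ≈ 1.9608 → 1.961 bits.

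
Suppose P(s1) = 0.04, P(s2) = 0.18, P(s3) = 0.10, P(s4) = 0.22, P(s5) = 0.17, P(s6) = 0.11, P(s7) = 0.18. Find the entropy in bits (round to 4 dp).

2.6740 bits

H = −Σ pᵢ log₂ pᵢ.
−0.04·log₂(0.04) = 0.1858
−0.18·log₂(0.18) = 0.4453
−0.10·log₂(0.10) = 0.3322
−0.22·log₂(0.22) = 0.4806
−0.17·log₂(0.17) = 0.4346
−0.11·log₂(0.11) = 0.3503
−0.18·log₂(0.18) = 0.4453
Sum ≈ 2.6740 → 2.6740 bits.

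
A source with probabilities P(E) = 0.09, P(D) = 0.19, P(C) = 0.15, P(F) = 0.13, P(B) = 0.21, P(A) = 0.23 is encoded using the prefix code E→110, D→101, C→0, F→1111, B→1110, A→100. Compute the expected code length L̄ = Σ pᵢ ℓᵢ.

3.04 bits/symbol

L̄ = Σ pᵢ·ℓᵢ = 0.09·3 + 0.19·3 + 0.15·1 + 0.13·4 + 0.21·4 + 0.23·3 = 3.04 bits/symbol.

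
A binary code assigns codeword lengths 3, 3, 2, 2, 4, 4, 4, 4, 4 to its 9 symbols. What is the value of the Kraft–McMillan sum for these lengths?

With common denominator 2^4 = 16: Σ 2^(−ℓᵢ) = 2/16 + 2/16 + 4/16 + 4/16 + 1/16 + 1/16 + 1/16 + 1/16 + 1/16 = 17/16 = 1.0625.

1.0625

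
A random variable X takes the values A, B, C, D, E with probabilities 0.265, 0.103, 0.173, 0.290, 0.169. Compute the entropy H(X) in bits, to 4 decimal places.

H = −Σ pᵢ log₂ pᵢ.
−0.265·log₂(0.265) = 0.5077
−0.103·log₂(0.103) = 0.3378
−0.173·log₂(0.173) = 0.4379
−0.290·log₂(0.290) = 0.5179
−0.169·log₂(0.169) = 0.4335
Sum ≈ 2.2348 → 2.2348 bits.

2.2348 bits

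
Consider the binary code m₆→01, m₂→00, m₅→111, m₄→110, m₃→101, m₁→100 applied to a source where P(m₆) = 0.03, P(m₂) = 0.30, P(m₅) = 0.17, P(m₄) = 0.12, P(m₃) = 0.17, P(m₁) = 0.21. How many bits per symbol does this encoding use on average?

2.67 bits/symbol

L̄ = Σ pᵢ·ℓᵢ = 0.03·2 + 0.30·2 + 0.17·3 + 0.12·3 + 0.17·3 + 0.21·3 = 2.67 bits/symbol.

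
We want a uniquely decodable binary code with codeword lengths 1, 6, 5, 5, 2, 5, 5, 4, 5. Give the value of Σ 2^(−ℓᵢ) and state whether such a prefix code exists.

0.984375; yes

With common denominator 2^6 = 64: Σ 2^(−ℓᵢ) = 32/64 + 1/64 + 2/64 + 2/64 + 16/64 + 2/64 + 2/64 + 4/64 + 2/64 = 63/64 = 0.984375.
Kraft's inequality requires Σ ≤ 1; here Σ = 0.984375 ≤ 1, so such a prefix code exists.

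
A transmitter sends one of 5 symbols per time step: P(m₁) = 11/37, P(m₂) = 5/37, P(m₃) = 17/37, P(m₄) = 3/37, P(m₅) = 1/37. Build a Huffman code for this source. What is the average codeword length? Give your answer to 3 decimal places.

1.892 bits/symbol

Repeatedly combine the two least-probable nodes; the expected code length is the sum of the merged weights.
merge 1/37 + 3/37 → 4/37
merge 4/37 + 5/37 → 9/37
merge 9/37 + 11/37 → 20/37
merge 17/37 + 20/37 → 1
L = 4/37 + 9/37 + 20/37 + 1 = 70/37 ≈ 1.892 bits/symbol.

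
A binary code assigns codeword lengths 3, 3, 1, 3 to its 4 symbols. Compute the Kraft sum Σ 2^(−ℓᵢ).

0.875

With common denominator 2^3 = 8: Σ 2^(−ℓᵢ) = 1/8 + 1/8 + 4/8 + 1/8 = 7/8 = 0.875.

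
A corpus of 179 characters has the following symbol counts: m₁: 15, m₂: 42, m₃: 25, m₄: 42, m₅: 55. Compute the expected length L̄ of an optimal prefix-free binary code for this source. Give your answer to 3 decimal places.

2.223 bits/symbol

Probabilities are the counts divided by 179.
Repeatedly combine the two least-probable nodes; the expected code length is the sum of the merged weights.
merge 15/179 + 25/179 → 40/179
merge 40/179 + 42/179 → 82/179
merge 42/179 + 55/179 → 97/179
merge 82/179 + 97/179 → 1
L = 40/179 + 82/179 + 97/179 + 1 = 398/179 ≈ 2.223 bits/symbol.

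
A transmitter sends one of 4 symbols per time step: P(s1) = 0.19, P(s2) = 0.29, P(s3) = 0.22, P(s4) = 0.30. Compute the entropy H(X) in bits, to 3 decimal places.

1.975 bits

H = −Σ pᵢ log₂ pᵢ.
−0.19·log₂(0.19) = 0.4552
−0.29·log₂(0.29) = 0.5179
−0.22·log₂(0.22) = 0.4806
−0.30·log₂(0.30) = 0.5211
Sum ≈ 1.9748 → 1.975 bits.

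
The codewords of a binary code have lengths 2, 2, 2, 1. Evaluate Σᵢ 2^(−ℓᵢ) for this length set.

With common denominator 2^2 = 4: Σ 2^(−ℓᵢ) = 1/4 + 1/4 + 1/4 + 2/4 = 5/4 = 1.25.

1.25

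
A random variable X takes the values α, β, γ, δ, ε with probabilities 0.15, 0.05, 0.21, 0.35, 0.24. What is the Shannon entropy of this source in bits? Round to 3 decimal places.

H = −Σ pᵢ log₂ pᵢ.
−0.15·log₂(0.15) = 0.4105
−0.05·log₂(0.05) = 0.2161
−0.21·log₂(0.21) = 0.4728
−0.35·log₂(0.35) = 0.5301
−0.24·log₂(0.24) = 0.4941
Sum ≈ 2.1237 → 2.124 bits.

2.124 bits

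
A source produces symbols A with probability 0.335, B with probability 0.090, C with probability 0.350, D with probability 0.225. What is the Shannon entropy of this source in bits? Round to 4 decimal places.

1.8555 bits

H = −Σ pᵢ log₂ pᵢ.
−0.335·log₂(0.335) = 0.5286
−0.090·log₂(0.090) = 0.3127
−0.350·log₂(0.350) = 0.5301
−0.225·log₂(0.225) = 0.4842
Sum ≈ 1.8555 → 1.8555 bits.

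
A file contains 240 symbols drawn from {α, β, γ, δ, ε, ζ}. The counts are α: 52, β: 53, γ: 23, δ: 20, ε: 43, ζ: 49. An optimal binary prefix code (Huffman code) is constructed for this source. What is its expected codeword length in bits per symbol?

2.5375 bits/symbol

Probabilities are the counts divided by 240.
Repeatedly combine the two least-probable nodes; the expected code length is the sum of the merged weights.
merge 1/12 + 23/240 → 43/240
merge 43/240 + 43/240 → 43/120
merge 49/240 + 13/60 → 101/240
merge 53/240 + 43/120 → 139/240
merge 101/240 + 139/240 → 1
L = 43/240 + 43/120 + 101/240 + 139/240 + 1 = 203/80 = 2.5375 bits/symbol.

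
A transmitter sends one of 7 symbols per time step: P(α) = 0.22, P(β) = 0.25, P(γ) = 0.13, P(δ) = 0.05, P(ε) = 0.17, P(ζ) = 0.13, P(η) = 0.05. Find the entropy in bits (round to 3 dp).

2.613 bits

H = −Σ pᵢ log₂ pᵢ.
−0.22·log₂(0.22) = 0.4806
−0.25·log₂(0.25) = 0.5000
−0.13·log₂(0.13) = 0.3826
−0.05·log₂(0.05) = 0.2161
−0.17·log₂(0.17) = 0.4346
−0.13·log₂(0.13) = 0.3826
−0.05·log₂(0.05) = 0.2161
Sum ≈ 2.6126 → 2.613 bits.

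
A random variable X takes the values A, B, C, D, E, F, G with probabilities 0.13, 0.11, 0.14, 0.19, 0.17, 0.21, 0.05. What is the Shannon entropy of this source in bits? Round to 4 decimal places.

2.7088 bits

H = −Σ pᵢ log₂ pᵢ.
−0.13·log₂(0.13) = 0.3826
−0.11·log₂(0.11) = 0.3503
−0.14·log₂(0.14) = 0.3971
−0.19·log₂(0.19) = 0.4552
−0.17·log₂(0.17) = 0.4346
−0.21·log₂(0.21) = 0.4728
−0.05·log₂(0.05) = 0.2161
Sum ≈ 2.7088 → 2.7088 bits.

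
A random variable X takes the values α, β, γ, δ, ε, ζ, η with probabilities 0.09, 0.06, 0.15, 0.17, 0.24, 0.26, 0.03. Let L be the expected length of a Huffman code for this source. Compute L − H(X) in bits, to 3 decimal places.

0.037 bits

Entropy H = −Σ p log₂ p ≈ 2.5525 bits.
Huffman merges: 3/100+3/50→9/100; 9/100+9/100→9/50; 3/20+17/100→8/25; 9/50+6/25→21/50; 13/50+8/25→29/50; 21/50+29/50→1. L = 259/100 ≈ 2.5900.
L − H = 2.5900 − 2.5525 = 0.037 bits.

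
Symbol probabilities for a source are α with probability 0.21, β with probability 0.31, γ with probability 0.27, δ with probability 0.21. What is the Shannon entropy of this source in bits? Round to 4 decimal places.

1.9795 bits

H = −Σ pᵢ log₂ pᵢ.
−0.21·log₂(0.21) = 0.4728
−0.31·log₂(0.31) = 0.5238
−0.27·log₂(0.27) = 0.5100
−0.21·log₂(0.21) = 0.4728
Sum ≈ 1.9795 → 1.9795 bits.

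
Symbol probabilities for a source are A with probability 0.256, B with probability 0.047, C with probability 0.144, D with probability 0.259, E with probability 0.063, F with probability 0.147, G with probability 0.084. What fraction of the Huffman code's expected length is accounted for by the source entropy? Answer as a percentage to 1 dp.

99.3%

Entropy H = −Σ p log₂ p ≈ 2.5760 bits.
Huffman merges: 47/1000+63/1000→11/100; 21/250+11/100→97/500; 18/125+147/1000→291/1000; 97/500+32/125→9/20; 259/1000+291/1000→11/20; 9/20+11/20→1. L = 519/200 ≈ 2.5950.
Efficiency = H/L = 2.5760/2.5950 = 99.3%.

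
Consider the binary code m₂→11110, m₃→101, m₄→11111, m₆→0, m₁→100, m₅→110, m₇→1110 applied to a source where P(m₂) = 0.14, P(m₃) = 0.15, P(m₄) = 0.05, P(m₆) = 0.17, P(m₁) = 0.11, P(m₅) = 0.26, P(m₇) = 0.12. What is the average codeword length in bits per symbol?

L̄ = Σ pᵢ·ℓᵢ = 0.14·5 + 0.15·3 + 0.05·5 + 0.17·1 + 0.11·3 + 0.26·3 + 0.12·4 = 3.16 bits/symbol.

3.16 bits/symbol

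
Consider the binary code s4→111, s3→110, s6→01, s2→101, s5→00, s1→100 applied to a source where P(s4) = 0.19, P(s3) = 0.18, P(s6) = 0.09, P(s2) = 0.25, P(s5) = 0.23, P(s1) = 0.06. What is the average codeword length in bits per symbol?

2.68 bits/symbol

L̄ = Σ pᵢ·ℓᵢ = 0.19·3 + 0.18·3 + 0.09·2 + 0.25·3 + 0.23·2 + 0.06·3 = 2.68 bits/symbol.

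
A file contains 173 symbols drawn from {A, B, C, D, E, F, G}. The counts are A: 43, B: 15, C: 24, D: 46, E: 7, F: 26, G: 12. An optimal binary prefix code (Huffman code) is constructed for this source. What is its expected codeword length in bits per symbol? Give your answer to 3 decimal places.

Probabilities are the counts divided by 173.
Repeatedly combine the two least-probable nodes; the expected code length is the sum of the merged weights.
merge 7/173 + 12/173 → 19/173
merge 15/173 + 19/173 → 34/173
merge 24/173 + 26/173 → 50/173
merge 34/173 + 43/173 → 77/173
merge 46/173 + 50/173 → 96/173
merge 77/173 + 96/173 → 1
L = 19/173 + 34/173 + 50/173 + 77/173 + 96/173 + 1 = 449/173 ≈ 2.595 bits/symbol.

2.595 bits/symbol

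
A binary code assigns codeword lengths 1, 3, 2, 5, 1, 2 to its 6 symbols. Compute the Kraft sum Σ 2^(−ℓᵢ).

1.65625

With common denominator 2^5 = 32: Σ 2^(−ℓᵢ) = 16/32 + 4/32 + 8/32 + 1/32 + 16/32 + 8/32 = 53/32 = 1.65625.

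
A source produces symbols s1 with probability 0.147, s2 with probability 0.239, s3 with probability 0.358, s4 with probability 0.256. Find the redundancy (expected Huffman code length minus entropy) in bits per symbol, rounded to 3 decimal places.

Entropy H = −Σ p log₂ p ≈ 1.9339 bits.
Huffman merges: 147/1000+239/1000→193/500; 32/125+179/500→307/500; 193/500+307/500→1. L = 2 ≈ 2.0000.
L − H = 2.0000 − 1.9339 = 0.066 bits.

0.066 bits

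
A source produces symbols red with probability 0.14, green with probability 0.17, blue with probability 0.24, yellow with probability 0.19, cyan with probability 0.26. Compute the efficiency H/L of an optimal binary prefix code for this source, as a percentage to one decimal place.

Entropy H = −Σ p log₂ p ≈ 2.2863 bits.
Huffman merges: 7/50+17/100→31/100; 19/100+6/25→43/100; 13/50+31/100→57/100; 43/100+57/100→1. L = 231/100 ≈ 2.3100.
Efficiency = H/L = 2.2863/2.3100 = 99.0%.

99.0%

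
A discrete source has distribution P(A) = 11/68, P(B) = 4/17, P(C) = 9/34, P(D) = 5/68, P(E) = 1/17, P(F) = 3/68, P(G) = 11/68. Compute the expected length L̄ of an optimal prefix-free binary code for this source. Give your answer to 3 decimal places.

2.603 bits/symbol

Repeatedly combine the two least-probable nodes; the expected code length is the sum of the merged weights.
merge 3/68 + 1/17 → 7/68
merge 5/68 + 7/68 → 3/17
merge 11/68 + 11/68 → 11/34
merge 3/17 + 4/17 → 7/17
merge 9/34 + 11/34 → 10/17
merge 7/17 + 10/17 → 1
L = 7/68 + 3/17 + 11/34 + 7/17 + 10/17 + 1 = 177/68 ≈ 2.603 bits/symbol.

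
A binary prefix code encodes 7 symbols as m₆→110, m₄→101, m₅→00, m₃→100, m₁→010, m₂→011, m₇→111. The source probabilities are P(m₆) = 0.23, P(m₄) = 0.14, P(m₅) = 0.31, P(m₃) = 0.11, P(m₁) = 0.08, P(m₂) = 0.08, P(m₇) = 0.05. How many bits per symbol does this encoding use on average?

L̄ = Σ pᵢ·ℓᵢ = 0.23·3 + 0.14·3 + 0.31·2 + 0.11·3 + 0.08·3 + 0.08·3 + 0.05·3 = 2.69 bits/symbol.

2.69 bits/symbol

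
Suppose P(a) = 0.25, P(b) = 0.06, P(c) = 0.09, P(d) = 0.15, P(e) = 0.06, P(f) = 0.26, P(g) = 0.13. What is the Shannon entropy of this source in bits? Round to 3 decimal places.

2.598 bits

H = −Σ pᵢ log₂ pᵢ.
−0.25·log₂(0.25) = 0.5000
−0.06·log₂(0.06) = 0.2435
−0.09·log₂(0.09) = 0.3127
−0.15·log₂(0.15) = 0.4105
−0.06·log₂(0.06) = 0.2435
−0.26·log₂(0.26) = 0.5053
−0.13·log₂(0.13) = 0.3826
Sum ≈ 2.5982 → 2.598 bits.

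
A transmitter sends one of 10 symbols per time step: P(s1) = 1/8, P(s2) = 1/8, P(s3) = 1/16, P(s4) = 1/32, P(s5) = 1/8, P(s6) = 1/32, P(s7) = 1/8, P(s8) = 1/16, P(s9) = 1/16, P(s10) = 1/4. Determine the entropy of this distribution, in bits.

Each probability is a power of 1/2, so log₂(1/p) is an integer.
H = Σ p·log₂(1/p) = 1/8·3 + 1/8·3 + 1/16·4 + 1/32·5 + 1/8·3 + 1/32·5 + 1/8·3 + 1/16·4 + 1/16·4 + 1/4·2 = 3.0625 bits.

3.0625 bits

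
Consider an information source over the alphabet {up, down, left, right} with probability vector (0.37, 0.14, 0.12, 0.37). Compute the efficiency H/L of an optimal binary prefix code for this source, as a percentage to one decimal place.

Entropy H = −Σ p log₂ p ≈ 1.8256 bits.
Huffman merges: 3/25+7/50→13/50; 13/50+37/100→63/100; 37/100+63/100→1. L = 189/100 ≈ 1.8900.
Efficiency = H/L = 1.8256/1.8900 = 96.6%.

96.6%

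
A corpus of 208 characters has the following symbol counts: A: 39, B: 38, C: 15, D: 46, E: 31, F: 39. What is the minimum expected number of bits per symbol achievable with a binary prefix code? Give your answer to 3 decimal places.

2.591 bits/symbol

Probabilities are the counts divided by 208.
Repeatedly combine the two least-probable nodes; the expected code length is the sum of the merged weights.
merge 15/208 + 31/208 → 23/104
merge 19/104 + 3/16 → 77/208
merge 3/16 + 23/104 → 85/208
merge 23/104 + 77/208 → 123/208
merge 85/208 + 123/208 → 1
L = 23/104 + 77/208 + 85/208 + 123/208 + 1 = 539/208 ≈ 2.591 bits/symbol.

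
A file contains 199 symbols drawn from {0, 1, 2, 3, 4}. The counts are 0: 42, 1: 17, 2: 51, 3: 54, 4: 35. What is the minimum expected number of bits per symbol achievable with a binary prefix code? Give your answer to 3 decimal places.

2.261 bits/symbol

Probabilities are the counts divided by 199.
Repeatedly combine the two least-probable nodes; the expected code length is the sum of the merged weights.
merge 17/199 + 35/199 → 52/199
merge 42/199 + 51/199 → 93/199
merge 52/199 + 54/199 → 106/199
merge 93/199 + 106/199 → 1
L = 52/199 + 93/199 + 106/199 + 1 = 450/199 ≈ 2.261 bits/symbol.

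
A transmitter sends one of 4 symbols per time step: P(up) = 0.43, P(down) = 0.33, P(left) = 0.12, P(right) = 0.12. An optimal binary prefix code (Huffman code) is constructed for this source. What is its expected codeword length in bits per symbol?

Repeatedly combine the two least-probable nodes; the expected code length is the sum of the merged weights.
merge 3/25 + 3/25 → 6/25
merge 6/25 + 33/100 → 57/100
merge 43/100 + 57/100 → 1
L = 6/25 + 57/100 + 1 = 181/100 = 1.81 bits/symbol.

1.81 bits/symbol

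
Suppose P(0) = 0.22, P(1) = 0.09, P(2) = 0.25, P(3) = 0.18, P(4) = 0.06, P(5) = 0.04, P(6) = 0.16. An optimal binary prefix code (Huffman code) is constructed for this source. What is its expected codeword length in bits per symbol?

2.63 bits/symbol

Repeatedly combine the two least-probable nodes; the expected code length is the sum of the merged weights.
merge 1/25 + 3/50 → 1/10
merge 9/100 + 1/10 → 19/100
merge 4/25 + 9/50 → 17/50
merge 19/100 + 11/50 → 41/100
merge 1/4 + 17/50 → 59/100
merge 41/100 + 59/100 → 1
L = 1/10 + 19/100 + 17/50 + 41/100 + 59/100 + 1 = 263/100 = 2.63 bits/symbol.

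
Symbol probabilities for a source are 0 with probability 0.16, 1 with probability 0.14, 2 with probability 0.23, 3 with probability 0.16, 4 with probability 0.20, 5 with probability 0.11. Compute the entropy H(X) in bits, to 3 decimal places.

2.545 bits

H = −Σ pᵢ log₂ pᵢ.
−0.16·log₂(0.16) = 0.4230
−0.14·log₂(0.14) = 0.3971
−0.23·log₂(0.23) = 0.4877
−0.16·log₂(0.16) = 0.4230
−0.20·log₂(0.20) = 0.4644
−0.11·log₂(0.11) = 0.3503
Sum ≈ 2.5455 → 2.545 bits.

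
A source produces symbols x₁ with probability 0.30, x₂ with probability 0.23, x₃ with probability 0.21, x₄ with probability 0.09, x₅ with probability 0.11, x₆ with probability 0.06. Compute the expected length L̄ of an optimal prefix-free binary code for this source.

2.41 bits/symbol

Repeatedly combine the two least-probable nodes; the expected code length is the sum of the merged weights.
merge 3/50 + 9/100 → 3/20
merge 11/100 + 3/20 → 13/50
merge 21/100 + 23/100 → 11/25
merge 13/50 + 3/10 → 14/25
merge 11/25 + 14/25 → 1
L = 3/20 + 13/50 + 11/25 + 14/25 + 1 = 241/100 = 2.41 bits/symbol.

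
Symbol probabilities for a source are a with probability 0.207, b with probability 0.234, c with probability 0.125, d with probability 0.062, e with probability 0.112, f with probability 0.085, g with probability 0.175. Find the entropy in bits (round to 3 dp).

H = −Σ pᵢ log₂ pᵢ.
−0.207·log₂(0.207) = 0.4704
−0.234·log₂(0.234) = 0.4903
−0.125·log₂(0.125) = 0.3750
−0.062·log₂(0.062) = 0.2487
−0.112·log₂(0.112) = 0.3537
−0.085·log₂(0.085) = 0.3023
−0.175·log₂(0.175) = 0.4401
Sum ≈ 2.6805 → 2.681 bits.

2.681 bits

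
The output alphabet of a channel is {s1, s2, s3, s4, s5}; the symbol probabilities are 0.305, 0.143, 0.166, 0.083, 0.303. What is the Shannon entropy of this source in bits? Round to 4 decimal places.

H = −Σ pᵢ log₂ pᵢ.
−0.305·log₂(0.305) = 0.5225
−0.143·log₂(0.143) = 0.4012
−0.166·log₂(0.166) = 0.4301
−0.083·log₂(0.083) = 0.2980
−0.303·log₂(0.303) = 0.5220
Sum ≈ 2.1738 → 2.1738 bits.

2.1738 bits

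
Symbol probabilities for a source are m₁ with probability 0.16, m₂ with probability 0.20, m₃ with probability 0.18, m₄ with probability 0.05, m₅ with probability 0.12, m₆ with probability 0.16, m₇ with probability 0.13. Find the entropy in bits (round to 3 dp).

H = −Σ pᵢ log₂ pᵢ.
−0.16·log₂(0.16) = 0.4230
−0.20·log₂(0.20) = 0.4644
−0.18·log₂(0.18) = 0.4453
−0.05·log₂(0.05) = 0.2161
−0.12·log₂(0.12) = 0.3671
−0.16·log₂(0.16) = 0.4230
−0.13·log₂(0.13) = 0.3826
Sum ≈ 2.7215 → 2.722 bits.

2.722 bits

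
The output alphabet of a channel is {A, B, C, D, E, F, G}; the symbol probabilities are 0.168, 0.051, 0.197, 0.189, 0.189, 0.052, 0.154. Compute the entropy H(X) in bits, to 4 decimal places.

H = −Σ pᵢ log₂ pᵢ.
−0.168·log₂(0.168) = 0.4323
−0.051·log₂(0.051) = 0.2190
−0.197·log₂(0.197) = 0.4617
−0.189·log₂(0.189) = 0.4543
−0.189·log₂(0.189) = 0.4543
−0.052·log₂(0.052) = 0.2218
−0.154·log₂(0.154) = 0.4156
Sum ≈ 2.6590 → 2.6590 bits.

2.6590 bits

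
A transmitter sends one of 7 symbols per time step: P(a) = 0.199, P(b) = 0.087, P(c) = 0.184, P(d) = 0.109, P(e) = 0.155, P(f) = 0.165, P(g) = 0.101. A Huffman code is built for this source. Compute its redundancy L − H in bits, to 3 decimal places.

Entropy H = −Σ p log₂ p ≈ 2.7478 bits.
Huffman merges: 87/1000+101/1000→47/250; 109/1000+31/200→33/125; 33/200+23/125→349/1000; 47/250+199/1000→387/1000; 33/125+349/1000→613/1000; 387/1000+613/1000→1. L = 2801/1000 ≈ 2.8010.
L − H = 2.8010 − 2.7478 = 0.053 bits.

0.053 bits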